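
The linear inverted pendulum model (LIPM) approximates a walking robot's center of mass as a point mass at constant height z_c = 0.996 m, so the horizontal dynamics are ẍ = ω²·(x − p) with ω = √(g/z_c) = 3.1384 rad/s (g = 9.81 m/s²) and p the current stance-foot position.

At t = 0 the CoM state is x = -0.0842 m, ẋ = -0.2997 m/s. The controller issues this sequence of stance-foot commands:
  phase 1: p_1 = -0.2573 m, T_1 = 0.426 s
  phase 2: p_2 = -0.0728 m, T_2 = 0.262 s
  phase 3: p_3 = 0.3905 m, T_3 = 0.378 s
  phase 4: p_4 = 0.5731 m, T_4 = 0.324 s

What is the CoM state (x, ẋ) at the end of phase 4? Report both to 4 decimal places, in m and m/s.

phase 1: p=-0.2573, T=0.426, ωT=1.336958, cosh=2.035044, sinh=1.772401; start (x,ẋ)=(-0.084200, -0.299700) → end (x,ẋ)=(-0.074288, 0.352967)
phase 2: p=-0.0728, T=0.262, ωT=0.822261, cosh=1.357538, sinh=0.918101; start (x,ẋ)=(-0.074288, 0.352967) → end (x,ẋ)=(0.028435, 0.474877)
phase 3: p=0.3905, T=0.378, ωT=1.186315, cosh=1.790168, sinh=1.484823; start (x,ẋ)=(0.028435, 0.474877) → end (x,ẋ)=(-0.032985, -0.837101)
phase 4: p=0.5731, T=0.324, ωT=1.016842, cosh=1.563093, sinh=1.201357; start (x,ẋ)=(-0.032985, -0.837101) → end (x,ẋ)=(-0.694703, -3.593612)

x = -0.6947, ẋ = -3.5936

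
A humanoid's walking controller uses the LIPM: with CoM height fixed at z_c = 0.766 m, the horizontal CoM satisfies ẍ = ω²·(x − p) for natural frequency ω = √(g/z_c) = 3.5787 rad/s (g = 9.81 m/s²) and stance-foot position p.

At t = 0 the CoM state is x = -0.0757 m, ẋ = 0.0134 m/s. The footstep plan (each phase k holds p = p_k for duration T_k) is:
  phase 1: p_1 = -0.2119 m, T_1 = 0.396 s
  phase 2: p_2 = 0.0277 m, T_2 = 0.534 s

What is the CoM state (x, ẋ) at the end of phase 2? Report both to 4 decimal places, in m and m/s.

x = 1.1539, ẋ = 4.1401

phase 1: p=-0.2119, T=0.396, ωT=1.417165, cosh=2.183905, sinh=1.941504; start (x,ẋ)=(-0.075700, 0.013400) → end (x,ẋ)=(0.092818, 0.975590)
phase 2: p=0.0277, T=0.534, ωT=1.911026, cosh=3.453974, sinh=3.306046; start (x,ẋ)=(0.092818, 0.975590) → end (x,ẋ)=(1.153876, 4.140092)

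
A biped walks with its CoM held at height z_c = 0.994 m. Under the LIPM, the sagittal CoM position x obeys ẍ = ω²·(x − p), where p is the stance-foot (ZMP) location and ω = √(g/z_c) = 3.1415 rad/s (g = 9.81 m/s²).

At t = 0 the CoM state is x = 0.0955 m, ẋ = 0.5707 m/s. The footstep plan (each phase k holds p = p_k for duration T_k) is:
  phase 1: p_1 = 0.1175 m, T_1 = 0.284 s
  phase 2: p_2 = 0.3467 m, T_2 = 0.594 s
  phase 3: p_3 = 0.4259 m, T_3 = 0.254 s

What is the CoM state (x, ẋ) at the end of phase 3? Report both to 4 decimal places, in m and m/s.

x = 1.4608, ẋ = 3.4315

phase 1: p=0.1175, T=0.284, ωT=0.892186, cosh=1.425109, sinh=1.015350; start (x,ẋ)=(0.095500, 0.570700) → end (x,ẋ)=(0.270601, 0.743136)
phase 2: p=0.3467, T=0.594, ωT=1.866051, cosh=3.308729, sinh=3.153996; start (x,ẋ)=(0.270601, 0.743136) → end (x,ẋ)=(0.841000, 1.704824)
phase 3: p=0.4259, T=0.254, ωT=0.797941, cosh=1.335609, sinh=0.885354; start (x,ẋ)=(0.841000, 1.704824) → end (x,ẋ)=(1.460775, 3.431514)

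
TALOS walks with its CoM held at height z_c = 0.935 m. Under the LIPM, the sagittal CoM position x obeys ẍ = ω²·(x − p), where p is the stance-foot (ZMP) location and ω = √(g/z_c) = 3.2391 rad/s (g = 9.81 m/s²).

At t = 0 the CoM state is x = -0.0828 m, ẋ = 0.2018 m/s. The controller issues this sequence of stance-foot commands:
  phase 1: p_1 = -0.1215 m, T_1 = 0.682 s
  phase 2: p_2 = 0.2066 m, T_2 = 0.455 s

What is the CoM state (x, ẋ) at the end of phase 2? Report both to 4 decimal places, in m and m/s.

x = 1.4604, ẋ = 4.3066

phase 1: p=-0.1215, T=0.682, ωT=2.209066, cosh=4.608506, sinh=4.498702; start (x,ẋ)=(-0.082800, 0.201800) → end (x,ẋ)=(0.337124, 1.493923)
phase 2: p=0.2066, T=0.455, ωT=1.473791, cosh=2.297404, sinh=2.068348; start (x,ẋ)=(0.337124, 1.493923) → end (x,ẋ)=(1.460421, 4.306601)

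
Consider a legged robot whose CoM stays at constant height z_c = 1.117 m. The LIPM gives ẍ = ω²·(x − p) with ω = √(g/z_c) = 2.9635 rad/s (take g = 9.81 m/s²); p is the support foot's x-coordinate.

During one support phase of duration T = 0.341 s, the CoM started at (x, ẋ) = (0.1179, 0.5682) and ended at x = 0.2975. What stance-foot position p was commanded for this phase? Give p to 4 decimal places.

p = 0.2058

ωT = 2.9635·0.341 = 1.010554; cosh(ωT) = 1.555569, sinh(ωT) = 1.191552
x(T) = p + (x₀−p)·cosh(ωT) + (ẋ₀/ω)·sinh(ωT) ⇒ p·(1 − cosh) = x(T) − x₀·cosh − (ẋ₀/ω)·sinh
numerator   = 0.2975 − (0.1179)·1.555569 − (0.5682/2.9635)·1.191552 = -0.114361
denominator = 1 − 1.555569 = -0.555569
p = -0.114361 / -0.555569 = 0.2058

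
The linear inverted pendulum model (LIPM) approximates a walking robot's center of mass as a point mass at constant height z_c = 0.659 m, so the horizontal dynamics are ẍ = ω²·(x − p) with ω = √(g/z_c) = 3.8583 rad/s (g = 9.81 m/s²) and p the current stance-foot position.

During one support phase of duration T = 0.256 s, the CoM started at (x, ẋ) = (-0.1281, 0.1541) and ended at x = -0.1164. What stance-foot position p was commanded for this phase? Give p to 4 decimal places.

ωT = 3.8583·0.256 = 0.987725; cosh(ωT) = 1.528771, sinh(ωT) = 1.156348
x(T) = p + (x₀−p)·cosh(ωT) + (ẋ₀/ω)·sinh(ωT) ⇒ p·(1 − cosh) = x(T) − x₀·cosh − (ẋ₀/ω)·sinh
numerator   = -0.1164 − (-0.1281)·1.528771 − (0.1541/3.8583)·1.156348 = 0.033251
denominator = 1 − 1.528771 = -0.528771
p = 0.033251 / -0.528771 = -0.0629

p = -0.0629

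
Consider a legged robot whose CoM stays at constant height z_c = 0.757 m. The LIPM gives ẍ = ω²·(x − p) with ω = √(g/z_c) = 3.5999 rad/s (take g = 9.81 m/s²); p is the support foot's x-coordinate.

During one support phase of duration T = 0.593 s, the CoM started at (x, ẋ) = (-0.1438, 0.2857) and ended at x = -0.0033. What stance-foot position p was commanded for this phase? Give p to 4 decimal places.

p = -0.0859

ωT = 3.5999·0.593 = 2.134741; cosh(ωT) = 4.286565, sinh(ωT) = 4.168289
x(T) = p + (x₀−p)·cosh(ωT) + (ẋ₀/ω)·sinh(ωT) ⇒ p·(1 − cosh) = x(T) − x₀·cosh − (ẋ₀/ω)·sinh
numerator   = -0.0033 − (-0.1438)·4.286565 − (0.2857/3.5999)·4.168289 = 0.282299
denominator = 1 − 4.286565 = -3.286565
p = 0.282299 / -3.286565 = -0.0859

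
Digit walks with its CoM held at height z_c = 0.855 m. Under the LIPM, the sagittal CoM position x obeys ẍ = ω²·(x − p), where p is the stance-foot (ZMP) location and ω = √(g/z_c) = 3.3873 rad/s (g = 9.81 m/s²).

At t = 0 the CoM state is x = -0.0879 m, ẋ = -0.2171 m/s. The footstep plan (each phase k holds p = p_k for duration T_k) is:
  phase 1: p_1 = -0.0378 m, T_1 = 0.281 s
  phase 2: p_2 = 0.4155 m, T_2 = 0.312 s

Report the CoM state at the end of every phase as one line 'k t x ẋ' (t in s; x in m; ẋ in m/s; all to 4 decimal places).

1 0.2810 -0.1830 -0.5101
2 0.5930 -0.7400 -3.3868

phase 1: p=-0.0378, T=0.281, ωT=0.951831, cosh=1.488241, sinh=1.102208; start (x,ẋ)=(-0.087900, -0.217100) → end (x,ẋ)=(-0.183004, -0.510146)
phase 2: p=0.4155, T=0.312, ωT=1.056838, cosh=1.612405, sinh=1.264852; start (x,ẋ)=(-0.183004, -0.510146) → end (x,ẋ)=(-0.740025, -3.386813)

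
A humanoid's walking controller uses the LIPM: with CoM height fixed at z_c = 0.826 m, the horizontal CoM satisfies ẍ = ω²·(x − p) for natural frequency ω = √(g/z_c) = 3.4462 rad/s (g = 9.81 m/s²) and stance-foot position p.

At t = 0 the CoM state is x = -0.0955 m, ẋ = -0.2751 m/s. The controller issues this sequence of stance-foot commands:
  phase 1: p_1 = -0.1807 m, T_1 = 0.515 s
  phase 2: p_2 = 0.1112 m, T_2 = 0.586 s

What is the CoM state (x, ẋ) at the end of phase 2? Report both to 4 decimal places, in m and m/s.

phase 1: p=-0.1807, T=0.515, ωT=1.774793, cosh=3.034289, sinh=2.864771; start (x,ẋ)=(-0.095500, -0.275100) → end (x,ẋ)=(-0.150865, 0.006410)
phase 2: p=0.1112, T=0.586, ωT=2.019473, cosh=3.833540, sinh=3.700815; start (x,ẋ)=(-0.150865, 0.006410) → end (x,ẋ)=(-0.886552, -3.317734)

x = -0.8866, ẋ = -3.3177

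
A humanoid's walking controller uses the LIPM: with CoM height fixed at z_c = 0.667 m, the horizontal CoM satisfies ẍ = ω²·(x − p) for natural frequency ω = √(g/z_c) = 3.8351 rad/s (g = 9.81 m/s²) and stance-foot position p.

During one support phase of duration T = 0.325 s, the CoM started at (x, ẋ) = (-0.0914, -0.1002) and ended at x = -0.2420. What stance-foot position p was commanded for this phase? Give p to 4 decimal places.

p = 0.0320

ωT = 3.8351·0.325 = 1.246408; cosh(ωT) = 1.882681, sinh(ωT) = 1.595145
x(T) = p + (x₀−p)·cosh(ωT) + (ẋ₀/ω)·sinh(ωT) ⇒ p·(1 − cosh) = x(T) − x₀·cosh − (ẋ₀/ω)·sinh
numerator   = -0.2420 − (-0.0914)·1.882681 − (-0.1002/3.8351)·1.595145 = -0.028246
denominator = 1 − 1.882681 = -0.882681
p = -0.028246 / -0.882681 = 0.0320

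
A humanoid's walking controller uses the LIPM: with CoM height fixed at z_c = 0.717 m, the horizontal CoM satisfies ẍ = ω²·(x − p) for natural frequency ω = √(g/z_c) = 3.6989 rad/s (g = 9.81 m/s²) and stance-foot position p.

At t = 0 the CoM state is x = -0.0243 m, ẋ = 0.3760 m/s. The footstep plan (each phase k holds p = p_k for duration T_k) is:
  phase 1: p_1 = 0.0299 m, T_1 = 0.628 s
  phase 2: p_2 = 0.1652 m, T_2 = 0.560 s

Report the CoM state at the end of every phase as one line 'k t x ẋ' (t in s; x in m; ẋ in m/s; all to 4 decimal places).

phase 1: p=0.0299, T=0.628, ωT=2.322909, cosh=5.151654, sinh=5.053666; start (x,ẋ)=(-0.024300, 0.376000) → end (x,ẋ)=(0.264395, 0.923861)
phase 2: p=0.1652, T=0.560, ωT=2.071384, cosh=4.030905, sinh=3.904894; start (x,ẋ)=(0.264395, 0.923861) → end (x,ẋ)=(1.540356, 5.156747)

1 0.6280 0.2644 0.9239
2 1.1880 1.5404 5.1567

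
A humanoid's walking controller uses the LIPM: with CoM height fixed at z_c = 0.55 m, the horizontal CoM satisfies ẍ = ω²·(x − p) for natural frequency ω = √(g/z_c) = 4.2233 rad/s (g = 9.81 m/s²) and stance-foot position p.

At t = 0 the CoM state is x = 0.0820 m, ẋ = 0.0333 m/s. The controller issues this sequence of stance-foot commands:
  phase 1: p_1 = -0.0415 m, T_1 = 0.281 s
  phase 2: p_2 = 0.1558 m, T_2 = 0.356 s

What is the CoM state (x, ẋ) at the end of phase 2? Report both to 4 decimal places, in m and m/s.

x = 0.6621, ẋ = 2.2905

phase 1: p=-0.0415, T=0.281, ωT=1.186747, cosh=1.790810, sinh=1.485597; start (x,ẋ)=(0.082000, 0.033300) → end (x,ẋ)=(0.191379, 0.834488)
phase 2: p=0.1558, T=0.356, ωT=1.503495, cosh=2.359865, sinh=2.137514; start (x,ẋ)=(0.191379, 0.834488) → end (x,ẋ)=(0.662115, 2.290461)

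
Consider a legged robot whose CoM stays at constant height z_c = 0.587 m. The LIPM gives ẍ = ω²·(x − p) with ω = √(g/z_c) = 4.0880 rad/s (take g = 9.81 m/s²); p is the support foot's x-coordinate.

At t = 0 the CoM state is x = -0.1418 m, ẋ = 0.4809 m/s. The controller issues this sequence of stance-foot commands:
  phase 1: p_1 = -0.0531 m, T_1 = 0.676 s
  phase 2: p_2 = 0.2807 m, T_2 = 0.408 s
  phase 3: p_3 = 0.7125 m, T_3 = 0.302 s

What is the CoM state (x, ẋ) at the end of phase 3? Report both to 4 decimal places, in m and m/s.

x = 1.0368, ẋ = 1.9172

phase 1: p=-0.0531, T=0.676, ωT=2.763488, cosh=7.959060, sinh=7.895989; start (x,ẋ)=(-0.141800, 0.480900) → end (x,ẋ)=(0.169792, 0.964382)
phase 2: p=0.2807, T=0.408, ωT=1.667904, cosh=2.744844, sinh=2.556202; start (x,ẋ)=(0.169792, 0.964382) → end (x,ẋ)=(0.579296, 1.488114)
phase 3: p=0.7125, T=0.302, ωT=1.234576, cosh=1.863940, sinh=1.572981; start (x,ẋ)=(0.579296, 1.488114) → end (x,ẋ)=(1.036813, 1.917209)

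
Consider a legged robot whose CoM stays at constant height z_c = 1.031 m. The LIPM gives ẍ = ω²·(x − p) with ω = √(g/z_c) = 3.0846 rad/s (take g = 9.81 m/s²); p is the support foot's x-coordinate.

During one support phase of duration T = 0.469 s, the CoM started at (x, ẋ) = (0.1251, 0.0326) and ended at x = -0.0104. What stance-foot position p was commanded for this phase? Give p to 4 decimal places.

p = 0.2513

ωT = 3.0846·0.469 = 1.446677; cosh(ωT) = 2.242162, sinh(ωT) = 2.006811
x(T) = p + (x₀−p)·cosh(ωT) + (ẋ₀/ω)·sinh(ωT) ⇒ p·(1 − cosh) = x(T) − x₀·cosh − (ẋ₀/ω)·sinh
numerator   = -0.0104 − (0.1251)·2.242162 − (0.0326/3.0846)·2.006811 = -0.312104
denominator = 1 − 2.242162 = -1.242162
p = -0.312104 / -1.242162 = 0.2513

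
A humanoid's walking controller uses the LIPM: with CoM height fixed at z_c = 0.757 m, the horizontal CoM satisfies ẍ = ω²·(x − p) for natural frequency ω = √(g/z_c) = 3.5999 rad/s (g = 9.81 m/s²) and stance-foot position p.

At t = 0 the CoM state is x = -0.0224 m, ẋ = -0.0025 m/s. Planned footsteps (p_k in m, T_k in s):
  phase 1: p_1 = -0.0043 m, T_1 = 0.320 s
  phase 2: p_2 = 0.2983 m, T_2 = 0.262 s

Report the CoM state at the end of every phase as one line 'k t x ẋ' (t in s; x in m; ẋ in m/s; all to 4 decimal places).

phase 1: p=-0.0043, T=0.320, ωT=1.151968, cosh=1.740214, sinh=1.424200; start (x,ẋ)=(-0.022400, -0.002500) → end (x,ẋ)=(-0.036787, -0.097149)
phase 2: p=0.2983, T=0.262, ωT=0.943174, cosh=1.478755, sinh=1.089365; start (x,ẋ)=(-0.036787, -0.097149) → end (x,ẋ)=(-0.226610, -1.457737)

1 0.3200 -0.0368 -0.0971
2 0.5820 -0.2266 -1.4577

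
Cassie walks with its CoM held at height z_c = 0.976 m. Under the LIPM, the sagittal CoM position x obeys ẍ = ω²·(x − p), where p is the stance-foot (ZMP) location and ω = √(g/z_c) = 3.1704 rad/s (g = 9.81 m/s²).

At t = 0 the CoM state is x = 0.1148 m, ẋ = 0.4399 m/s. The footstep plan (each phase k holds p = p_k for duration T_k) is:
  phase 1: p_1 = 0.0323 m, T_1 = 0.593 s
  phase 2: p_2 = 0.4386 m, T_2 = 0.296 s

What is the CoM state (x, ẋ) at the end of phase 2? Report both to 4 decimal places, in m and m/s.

x = 1.6913, ẋ = 4.4863

phase 1: p=0.0323, T=0.593, ωT=1.880047, cosh=3.353199, sinh=3.200616; start (x,ẋ)=(0.114800, 0.439900) → end (x,ẋ)=(0.753031, 2.312219)
phase 2: p=0.4386, T=0.296, ωT=0.938438, cosh=1.473613, sinh=1.082374; start (x,ẋ)=(0.753031, 2.312219) → end (x,ẋ)=(1.691341, 4.486304)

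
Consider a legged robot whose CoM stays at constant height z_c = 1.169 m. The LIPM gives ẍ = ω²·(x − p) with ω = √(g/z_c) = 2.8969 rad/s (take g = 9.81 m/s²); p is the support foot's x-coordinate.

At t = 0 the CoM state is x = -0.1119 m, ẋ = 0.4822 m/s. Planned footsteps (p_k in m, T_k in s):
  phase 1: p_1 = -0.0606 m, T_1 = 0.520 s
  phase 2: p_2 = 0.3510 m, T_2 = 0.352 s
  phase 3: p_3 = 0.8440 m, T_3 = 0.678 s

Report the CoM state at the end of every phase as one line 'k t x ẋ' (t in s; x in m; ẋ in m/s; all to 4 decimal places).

phase 1: p=-0.0606, T=0.520, ωT=1.506388, cosh=2.366060, sinh=2.144350; start (x,ẋ)=(-0.111900, 0.482200) → end (x,ẋ)=(0.174956, 0.822240)
phase 2: p=0.3510, T=0.352, ωT=1.019709, cosh=1.566544, sinh=1.205844; start (x,ẋ)=(0.174956, 0.822240) → end (x,ẋ)=(0.417480, 0.673118)
phase 3: p=0.8440, T=0.678, ωT=1.964098, cosh=3.634382, sinh=3.494099; start (x,ẋ)=(0.417480, 0.673118) → end (x,ẋ)=(0.105745, -1.870894)

1 0.5200 0.1750 0.8222
2 0.8720 0.4175 0.6731
3 1.5500 0.1057 -1.8709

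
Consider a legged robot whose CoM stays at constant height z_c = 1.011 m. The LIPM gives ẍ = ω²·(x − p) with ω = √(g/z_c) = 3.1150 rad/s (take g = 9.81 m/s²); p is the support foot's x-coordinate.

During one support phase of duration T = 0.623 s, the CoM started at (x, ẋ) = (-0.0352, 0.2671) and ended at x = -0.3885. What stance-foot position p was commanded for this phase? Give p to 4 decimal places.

p = 0.2177

ωT = 3.1150·0.623 = 1.940645; cosh(ωT) = 3.553426, sinh(ωT) = 3.409815
x(T) = p + (x₀−p)·cosh(ωT) + (ẋ₀/ω)·sinh(ωT) ⇒ p·(1 − cosh) = x(T) − x₀·cosh − (ẋ₀/ω)·sinh
numerator   = -0.3885 − (-0.0352)·3.553426 − (0.2671/3.1150)·3.409815 = -0.555799
denominator = 1 − 3.553426 = -2.553426
p = -0.555799 / -2.553426 = 0.2177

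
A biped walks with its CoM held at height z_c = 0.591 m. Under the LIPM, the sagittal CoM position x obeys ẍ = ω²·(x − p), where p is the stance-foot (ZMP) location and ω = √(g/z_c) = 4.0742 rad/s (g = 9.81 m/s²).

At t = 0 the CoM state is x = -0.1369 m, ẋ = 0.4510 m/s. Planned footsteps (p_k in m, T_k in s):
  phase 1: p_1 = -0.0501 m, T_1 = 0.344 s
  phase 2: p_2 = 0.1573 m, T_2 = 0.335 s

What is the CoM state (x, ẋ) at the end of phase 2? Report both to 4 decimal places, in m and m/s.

x = -0.0914, ẋ = -0.7469

phase 1: p=-0.0501, T=0.344, ωT=1.401525, cosh=2.153805, sinh=1.907583; start (x,ẋ)=(-0.136900, 0.451000) → end (x,ẋ)=(-0.025887, 0.296767)
phase 2: p=0.1573, T=0.335, ωT=1.364857, cosh=2.085290, sinh=1.829873; start (x,ẋ)=(-0.025887, 0.296767) → end (x,ẋ)=(-0.091410, -0.746865)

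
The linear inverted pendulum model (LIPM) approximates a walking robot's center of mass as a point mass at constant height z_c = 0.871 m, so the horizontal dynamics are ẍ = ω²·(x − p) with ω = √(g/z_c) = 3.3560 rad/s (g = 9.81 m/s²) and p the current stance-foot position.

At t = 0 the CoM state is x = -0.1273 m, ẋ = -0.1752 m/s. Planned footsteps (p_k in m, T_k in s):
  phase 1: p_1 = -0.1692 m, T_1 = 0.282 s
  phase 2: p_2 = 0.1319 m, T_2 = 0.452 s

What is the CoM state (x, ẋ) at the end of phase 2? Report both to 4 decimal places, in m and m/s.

phase 1: p=-0.1692, T=0.282, ωT=0.946392, cosh=1.482268, sinh=1.094129; start (x,ẋ)=(-0.127300, -0.175200) → end (x,ẋ)=(-0.164212, -0.105841)
phase 2: p=0.1319, T=0.452, ωT=1.516912, cosh=2.388758, sinh=2.169370; start (x,ẋ)=(-0.164212, -0.105841) → end (x,ẋ)=(-0.643857, -2.408643)

x = -0.6439, ẋ = -2.4086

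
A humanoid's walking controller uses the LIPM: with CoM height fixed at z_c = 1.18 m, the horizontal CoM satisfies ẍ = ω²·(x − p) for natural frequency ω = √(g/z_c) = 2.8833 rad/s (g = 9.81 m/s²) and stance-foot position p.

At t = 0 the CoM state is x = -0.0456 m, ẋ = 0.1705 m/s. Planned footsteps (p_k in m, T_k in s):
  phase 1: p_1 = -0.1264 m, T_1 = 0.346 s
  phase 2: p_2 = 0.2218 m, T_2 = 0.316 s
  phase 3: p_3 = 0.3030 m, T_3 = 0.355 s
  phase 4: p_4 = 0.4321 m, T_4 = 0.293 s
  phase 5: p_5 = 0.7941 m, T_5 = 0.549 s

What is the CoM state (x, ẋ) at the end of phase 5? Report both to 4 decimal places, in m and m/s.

x = -0.9190, ẋ = -4.6721

phase 1: p=-0.1264, T=0.346, ωT=0.997622, cosh=1.540290, sinh=1.171535; start (x,ẋ)=(-0.045600, 0.170500) → end (x,ẋ)=(0.067333, 0.535553)
phase 2: p=0.2218, T=0.316, ωT=0.911123, cosh=1.444593, sinh=1.042520; start (x,ẋ)=(0.067333, 0.535553) → end (x,ẋ)=(0.192298, 0.309342)
phase 3: p=0.3030, T=0.355, ωT=1.023572, cosh=1.571213, sinh=1.211904; start (x,ẋ)=(0.192298, 0.309342) → end (x,ẋ)=(0.259086, 0.099219)
phase 4: p=0.4321, T=0.293, ωT=0.844807, cosh=1.378584, sinh=0.948944; start (x,ẋ)=(0.259086, 0.099219) → end (x,ẋ)=(0.226240, -0.336600)
phase 5: p=0.7941, T=0.549, ωT=1.582932, cosh=2.537291, sinh=2.331919; start (x,ẋ)=(0.226240, -0.336600) → end (x,ẋ)=(-0.918956, -4.672125)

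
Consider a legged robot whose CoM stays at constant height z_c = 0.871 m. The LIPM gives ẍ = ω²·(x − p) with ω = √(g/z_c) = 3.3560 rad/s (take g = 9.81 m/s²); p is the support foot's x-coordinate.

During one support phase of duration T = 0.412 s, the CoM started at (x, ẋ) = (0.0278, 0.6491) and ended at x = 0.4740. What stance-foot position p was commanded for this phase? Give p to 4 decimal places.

ωT = 3.3560·0.412 = 1.382672; cosh(ωT) = 2.118222, sinh(ωT) = 1.867315
x(T) = p + (x₀−p)·cosh(ωT) + (ẋ₀/ω)·sinh(ωT) ⇒ p·(1 − cosh) = x(T) − x₀·cosh − (ẋ₀/ω)·sinh
numerator   = 0.4740 − (0.0278)·2.118222 − (0.6491/3.3560)·1.867315 = 0.053947
denominator = 1 − 2.118222 = -1.118222
p = 0.053947 / -1.118222 = -0.0482

p = -0.0482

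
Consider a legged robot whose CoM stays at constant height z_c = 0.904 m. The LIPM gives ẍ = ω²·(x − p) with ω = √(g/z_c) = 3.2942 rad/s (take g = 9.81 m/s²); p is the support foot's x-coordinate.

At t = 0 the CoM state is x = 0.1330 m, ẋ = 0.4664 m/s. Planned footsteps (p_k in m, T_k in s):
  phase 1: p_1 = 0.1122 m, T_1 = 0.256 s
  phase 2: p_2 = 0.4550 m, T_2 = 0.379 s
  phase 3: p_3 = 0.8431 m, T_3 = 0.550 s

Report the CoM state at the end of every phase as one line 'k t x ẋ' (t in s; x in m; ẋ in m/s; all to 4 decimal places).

1 0.2560 0.2749 0.7072
2 0.6350 0.4586 0.3851
3 1.1850 -0.0168 -2.5629

phase 1: p=0.1122, T=0.256, ωT=0.843315, cosh=1.377170, sinh=0.946889; start (x,ẋ)=(0.133000, 0.466400) → end (x,ẋ)=(0.274908, 0.707192)
phase 2: p=0.4550, T=0.379, ωT=1.248502, cosh=1.886026, sinh=1.599092; start (x,ẋ)=(0.274908, 0.707192) → end (x,ẋ)=(0.458631, 0.385106)
phase 3: p=0.8431, T=0.550, ωT=1.811810, cosh=3.142438, sinh=2.979080; start (x,ẋ)=(0.458631, 0.385106) → end (x,ẋ)=(-0.016802, -2.562884)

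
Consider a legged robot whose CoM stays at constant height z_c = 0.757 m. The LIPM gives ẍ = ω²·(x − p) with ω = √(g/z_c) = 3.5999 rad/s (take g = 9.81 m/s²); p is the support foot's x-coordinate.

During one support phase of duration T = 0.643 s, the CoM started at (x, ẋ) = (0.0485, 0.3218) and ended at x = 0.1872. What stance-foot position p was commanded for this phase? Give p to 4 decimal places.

ωT = 3.5999·0.643 = 2.314736; cosh(ωT) = 5.110520, sinh(ωT) = 5.011727
x(T) = p + (x₀−p)·cosh(ωT) + (ẋ₀/ω)·sinh(ωT) ⇒ p·(1 − cosh) = x(T) − x₀·cosh − (ẋ₀/ω)·sinh
numerator   = 0.1872 − (0.0485)·5.110520 − (0.3218/3.5999)·5.011727 = -0.508665
denominator = 1 − 5.110520 = -4.110520
p = -0.508665 / -4.110520 = 0.1237

p = 0.1237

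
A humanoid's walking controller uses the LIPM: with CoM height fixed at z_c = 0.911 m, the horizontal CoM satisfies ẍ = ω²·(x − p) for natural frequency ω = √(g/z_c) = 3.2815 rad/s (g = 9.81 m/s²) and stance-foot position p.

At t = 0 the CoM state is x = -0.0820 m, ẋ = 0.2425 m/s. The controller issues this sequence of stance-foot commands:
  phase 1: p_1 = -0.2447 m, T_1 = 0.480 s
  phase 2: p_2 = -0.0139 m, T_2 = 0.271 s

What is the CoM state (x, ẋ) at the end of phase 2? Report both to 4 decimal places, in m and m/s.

x = 1.0524, ẋ = 3.7856

phase 1: p=-0.2447, T=0.480, ωT=1.575120, cosh=2.519152, sinh=2.312169; start (x,ẋ)=(-0.082000, 0.242500) → end (x,ẋ)=(0.336033, 1.845362)
phase 2: p=-0.0139, T=0.271, ωT=0.889286, cosh=1.422171, sinh=1.011222; start (x,ẋ)=(0.336033, 1.845362) → end (x,ẋ)=(1.052429, 3.785612)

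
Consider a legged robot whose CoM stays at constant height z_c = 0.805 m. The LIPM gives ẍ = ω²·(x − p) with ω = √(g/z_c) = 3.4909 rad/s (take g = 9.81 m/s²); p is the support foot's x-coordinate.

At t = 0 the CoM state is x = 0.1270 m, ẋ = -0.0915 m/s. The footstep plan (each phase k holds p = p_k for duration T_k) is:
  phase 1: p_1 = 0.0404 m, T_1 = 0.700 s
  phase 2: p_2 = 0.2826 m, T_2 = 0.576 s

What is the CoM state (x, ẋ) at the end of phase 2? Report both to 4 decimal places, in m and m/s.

phase 1: p=0.0404, T=0.700, ωT=2.443630, cosh=5.800804, sinh=5.713959; start (x,ẋ)=(0.127000, -0.091500) → end (x,ẋ)=(0.392981, 1.196625)
phase 2: p=0.2826, T=0.576, ωT=2.010758, cosh=3.801433, sinh=3.667546; start (x,ẋ)=(0.392981, 1.196625) → end (x,ẋ)=(1.959382, 5.962101)

x = 1.9594, ẋ = 5.9621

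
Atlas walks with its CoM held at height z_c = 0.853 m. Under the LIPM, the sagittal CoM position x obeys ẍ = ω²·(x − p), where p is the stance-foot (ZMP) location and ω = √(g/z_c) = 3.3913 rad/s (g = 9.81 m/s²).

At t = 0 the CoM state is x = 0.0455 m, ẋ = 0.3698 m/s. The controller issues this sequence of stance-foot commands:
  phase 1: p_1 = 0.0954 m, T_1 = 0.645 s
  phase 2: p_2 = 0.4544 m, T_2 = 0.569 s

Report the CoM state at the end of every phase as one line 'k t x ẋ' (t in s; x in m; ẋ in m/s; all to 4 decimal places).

1 0.6450 0.3500 0.9240
2 1.2140 1.0058 2.0557

phase 1: p=0.0954, T=0.645, ωT=2.187389, cosh=4.512059, sinh=4.399850; start (x,ẋ)=(0.045500, 0.369800) → end (x,ẋ)=(0.350024, 0.923991)
phase 2: p=0.4544, T=0.569, ωT=1.929650, cosh=3.516148, sinh=3.370949; start (x,ẋ)=(0.350024, 0.923991) → end (x,ẋ)=(1.005846, 2.055677)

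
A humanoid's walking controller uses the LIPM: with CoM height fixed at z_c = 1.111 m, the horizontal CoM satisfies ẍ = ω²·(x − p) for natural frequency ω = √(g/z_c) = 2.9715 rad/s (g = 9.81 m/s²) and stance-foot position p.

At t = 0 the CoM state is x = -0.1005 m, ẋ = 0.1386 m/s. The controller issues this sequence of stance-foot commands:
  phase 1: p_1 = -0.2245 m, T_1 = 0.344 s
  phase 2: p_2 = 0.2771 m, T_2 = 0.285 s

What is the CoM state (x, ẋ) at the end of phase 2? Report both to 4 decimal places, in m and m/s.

x = 0.1437, ẋ = 0.2071

phase 1: p=-0.2245, T=0.344, ωT=1.022196, cosh=1.569548, sinh=1.209744; start (x,ẋ)=(-0.100500, 0.138600) → end (x,ẋ)=(0.026550, 0.663289)
phase 2: p=0.2771, T=0.285, ωT=0.846877, cosh=1.380552, sinh=0.951801; start (x,ẋ)=(0.026550, 0.663289) → end (x,ẋ)=(0.143661, 0.207081)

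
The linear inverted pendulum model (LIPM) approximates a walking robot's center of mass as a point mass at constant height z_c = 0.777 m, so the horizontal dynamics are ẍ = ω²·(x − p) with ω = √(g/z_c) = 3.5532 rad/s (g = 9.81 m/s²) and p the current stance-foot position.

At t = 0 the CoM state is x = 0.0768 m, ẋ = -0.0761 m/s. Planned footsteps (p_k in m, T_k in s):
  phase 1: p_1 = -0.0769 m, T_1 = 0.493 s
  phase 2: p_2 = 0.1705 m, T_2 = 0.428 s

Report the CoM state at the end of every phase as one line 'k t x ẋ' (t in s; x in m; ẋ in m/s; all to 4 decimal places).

phase 1: p=-0.0769, T=0.493, ωT=1.751728, cosh=2.969013, sinh=2.795539; start (x,ẋ)=(0.076800, -0.076100) → end (x,ẋ)=(0.319564, 1.300777)
phase 2: p=0.1705, T=0.428, ωT=1.520770, cosh=2.397144, sinh=2.178601; start (x,ẋ)=(0.319564, 1.300777) → end (x,ẋ)=(1.325384, 4.272059)

1 0.4930 0.3196 1.3008
2 0.9210 1.3254 4.2721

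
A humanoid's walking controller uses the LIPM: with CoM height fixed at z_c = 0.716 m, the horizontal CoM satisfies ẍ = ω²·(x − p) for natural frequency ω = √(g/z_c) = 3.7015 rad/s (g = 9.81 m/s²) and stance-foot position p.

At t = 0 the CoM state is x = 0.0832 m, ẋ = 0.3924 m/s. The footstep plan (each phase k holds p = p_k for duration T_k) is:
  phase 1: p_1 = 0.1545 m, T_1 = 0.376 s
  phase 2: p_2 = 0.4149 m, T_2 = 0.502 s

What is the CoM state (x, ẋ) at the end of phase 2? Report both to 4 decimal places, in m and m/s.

x = 0.0039, ẋ = -1.3456

phase 1: p=0.1545, T=0.376, ωT=1.391764, cosh=2.135287, sinh=1.886651; start (x,ẋ)=(0.083200, 0.392400) → end (x,ẋ)=(0.202260, 0.339968)
phase 2: p=0.4149, T=0.502, ωT=1.858153, cosh=3.283922, sinh=3.127961; start (x,ẋ)=(0.202260, 0.339968) → end (x,ẋ)=(0.003897, -1.345552)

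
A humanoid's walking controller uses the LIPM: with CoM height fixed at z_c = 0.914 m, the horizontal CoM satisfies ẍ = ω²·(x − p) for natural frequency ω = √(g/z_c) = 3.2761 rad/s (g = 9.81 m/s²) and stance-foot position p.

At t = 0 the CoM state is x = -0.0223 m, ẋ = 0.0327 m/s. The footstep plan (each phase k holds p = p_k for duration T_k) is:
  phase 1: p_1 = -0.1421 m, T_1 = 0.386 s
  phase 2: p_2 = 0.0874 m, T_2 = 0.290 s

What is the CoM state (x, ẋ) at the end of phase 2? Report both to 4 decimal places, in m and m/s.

x = 0.3466, ẋ = 1.1005

phase 1: p=-0.1421, T=0.386, ωT=1.264575, cosh=1.911973, sinh=1.629613; start (x,ẋ)=(-0.022300, 0.032700) → end (x,ẋ)=(0.103220, 0.702107)
phase 2: p=0.0874, T=0.290, ωT=0.950069, cosh=1.486301, sinh=1.099587; start (x,ẋ)=(0.103220, 0.702107) → end (x,ẋ)=(0.346568, 1.100532)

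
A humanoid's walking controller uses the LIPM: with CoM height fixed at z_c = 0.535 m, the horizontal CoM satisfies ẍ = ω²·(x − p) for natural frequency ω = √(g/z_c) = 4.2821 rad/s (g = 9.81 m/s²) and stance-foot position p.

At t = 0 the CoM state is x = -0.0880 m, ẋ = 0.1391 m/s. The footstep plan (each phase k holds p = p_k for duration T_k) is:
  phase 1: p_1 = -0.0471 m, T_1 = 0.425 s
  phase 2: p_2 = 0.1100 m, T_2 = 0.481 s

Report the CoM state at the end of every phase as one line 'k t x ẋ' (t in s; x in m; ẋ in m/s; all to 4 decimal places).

1 0.4250 -0.0790 -0.0857
2 0.9060 -0.7206 -3.4643

phase 1: p=-0.0471, T=0.425, ωT=1.819892, cosh=3.166619, sinh=3.004576; start (x,ẋ)=(-0.088000, 0.139100) → end (x,ẋ)=(-0.079014, -0.085738)
phase 2: p=0.1100, T=0.481, ωT=2.059690, cosh=3.985516, sinh=3.858023; start (x,ẋ)=(-0.079014, -0.085738) → end (x,ẋ)=(-0.720565, -3.464304)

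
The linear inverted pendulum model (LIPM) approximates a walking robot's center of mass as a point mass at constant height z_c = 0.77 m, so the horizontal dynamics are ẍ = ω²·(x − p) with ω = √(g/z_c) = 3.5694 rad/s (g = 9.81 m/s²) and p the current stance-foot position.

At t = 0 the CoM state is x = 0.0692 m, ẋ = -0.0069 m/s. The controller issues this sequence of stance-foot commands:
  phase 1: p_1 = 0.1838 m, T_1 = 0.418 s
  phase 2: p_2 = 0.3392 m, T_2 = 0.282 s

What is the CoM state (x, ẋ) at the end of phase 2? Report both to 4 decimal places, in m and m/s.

x = -0.6153, ẋ = -3.1711

phase 1: p=0.1838, T=0.418, ωT=1.492009, cosh=2.335470, sinh=2.110550; start (x,ẋ)=(0.069200, -0.006900) → end (x,ẋ)=(-0.087925, -0.879442)
phase 2: p=0.3392, T=0.282, ωT=1.006571, cosh=1.550836, sinh=1.185366; start (x,ẋ)=(-0.087925, -0.879442) → end (x,ẋ)=(-0.615255, -3.171054)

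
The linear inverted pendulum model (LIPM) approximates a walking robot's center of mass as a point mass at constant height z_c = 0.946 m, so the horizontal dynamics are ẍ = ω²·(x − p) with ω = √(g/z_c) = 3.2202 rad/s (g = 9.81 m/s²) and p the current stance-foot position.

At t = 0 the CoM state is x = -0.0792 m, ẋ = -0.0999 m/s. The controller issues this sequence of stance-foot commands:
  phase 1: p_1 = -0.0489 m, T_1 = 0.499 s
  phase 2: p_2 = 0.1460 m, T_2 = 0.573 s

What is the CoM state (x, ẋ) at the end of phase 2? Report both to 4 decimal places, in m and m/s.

phase 1: p=-0.0489, T=0.499, ωT=1.606880, cosh=2.593869, sinh=2.393357; start (x,ẋ)=(-0.079200, -0.099900) → end (x,ẋ)=(-0.201743, -0.492652)
phase 2: p=0.1460, T=0.573, ωT=1.845175, cosh=3.243601, sinh=3.085604; start (x,ẋ)=(-0.201743, -0.492652) → end (x,ẋ)=(-1.454001, -5.053234)

x = -1.4540, ẋ = -5.0532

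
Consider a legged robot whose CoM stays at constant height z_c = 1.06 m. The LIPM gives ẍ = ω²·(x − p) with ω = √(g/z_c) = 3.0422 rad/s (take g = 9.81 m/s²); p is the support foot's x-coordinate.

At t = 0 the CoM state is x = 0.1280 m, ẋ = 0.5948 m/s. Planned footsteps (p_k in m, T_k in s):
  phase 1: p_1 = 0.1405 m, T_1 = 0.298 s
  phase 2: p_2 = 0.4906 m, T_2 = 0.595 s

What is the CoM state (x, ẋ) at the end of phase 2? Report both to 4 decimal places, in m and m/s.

x = 0.7699, ẋ = 1.0657

phase 1: p=0.1405, T=0.298, ωT=0.906576, cosh=1.439867, sinh=1.035962; start (x,ẋ)=(0.128000, 0.594800) → end (x,ẋ)=(0.325049, 0.817038)
phase 2: p=0.4906, T=0.595, ωT=1.810109, cosh=3.137375, sinh=2.973739; start (x,ẋ)=(0.325049, 0.817038) → end (x,ẋ)=(0.769857, 1.065666)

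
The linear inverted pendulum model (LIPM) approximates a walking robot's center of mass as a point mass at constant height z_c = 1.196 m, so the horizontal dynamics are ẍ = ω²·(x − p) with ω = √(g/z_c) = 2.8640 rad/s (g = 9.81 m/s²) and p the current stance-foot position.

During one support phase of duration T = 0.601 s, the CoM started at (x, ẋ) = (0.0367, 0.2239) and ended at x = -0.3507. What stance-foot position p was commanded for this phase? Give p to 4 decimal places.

ωT = 2.8640·0.601 = 1.721264; cosh(ωT) = 2.885216, sinh(ωT) = 2.706376
x(T) = p + (x₀−p)·cosh(ωT) + (ẋ₀/ω)·sinh(ωT) ⇒ p·(1 − cosh) = x(T) − x₀·cosh − (ẋ₀/ω)·sinh
numerator   = -0.3507 − (0.0367)·2.885216 − (0.2239/2.8640)·2.706376 = -0.668165
denominator = 1 − 2.885216 = -1.885216
p = -0.668165 / -1.885216 = 0.3544

p = 0.3544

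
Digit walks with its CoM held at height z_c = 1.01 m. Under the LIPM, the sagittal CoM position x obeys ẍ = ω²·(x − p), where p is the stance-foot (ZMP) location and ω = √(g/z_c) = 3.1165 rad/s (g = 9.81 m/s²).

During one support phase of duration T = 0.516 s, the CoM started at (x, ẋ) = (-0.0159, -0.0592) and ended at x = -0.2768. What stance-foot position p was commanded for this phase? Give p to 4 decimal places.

p = 0.1190

ωT = 3.1165·0.516 = 1.608114; cosh(ωT) = 2.596825, sinh(ωT) = 2.396560
x(T) = p + (x₀−p)·cosh(ωT) + (ẋ₀/ω)·sinh(ωT) ⇒ p·(1 − cosh) = x(T) − x₀·cosh − (ẋ₀/ω)·sinh
numerator   = -0.2768 − (-0.0159)·2.596825 − (-0.0592/3.1165)·2.396560 = -0.189986
denominator = 1 − 2.596825 = -1.596825
p = -0.189986 / -1.596825 = 0.1190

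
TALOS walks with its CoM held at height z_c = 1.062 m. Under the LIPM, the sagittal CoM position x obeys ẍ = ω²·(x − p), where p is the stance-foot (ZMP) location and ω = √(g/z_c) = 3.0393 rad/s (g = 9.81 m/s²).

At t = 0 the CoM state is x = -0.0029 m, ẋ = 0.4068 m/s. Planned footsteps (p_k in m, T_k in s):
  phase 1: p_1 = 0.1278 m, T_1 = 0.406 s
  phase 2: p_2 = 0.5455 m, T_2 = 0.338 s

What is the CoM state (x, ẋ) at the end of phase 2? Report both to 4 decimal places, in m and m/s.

phase 1: p=0.1278, T=0.406, ωT=1.233956, cosh=1.862964, sinh=1.571826; start (x,ẋ)=(-0.002900, 0.406800) → end (x,ẋ)=(0.094694, 0.133467)
phase 2: p=0.5455, T=0.338, ωT=1.027283, cosh=1.575722, sinh=1.217744; start (x,ẋ)=(0.094694, 0.133467) → end (x,ẋ)=(-0.111369, -1.458166)

x = -0.1114, ẋ = -1.4582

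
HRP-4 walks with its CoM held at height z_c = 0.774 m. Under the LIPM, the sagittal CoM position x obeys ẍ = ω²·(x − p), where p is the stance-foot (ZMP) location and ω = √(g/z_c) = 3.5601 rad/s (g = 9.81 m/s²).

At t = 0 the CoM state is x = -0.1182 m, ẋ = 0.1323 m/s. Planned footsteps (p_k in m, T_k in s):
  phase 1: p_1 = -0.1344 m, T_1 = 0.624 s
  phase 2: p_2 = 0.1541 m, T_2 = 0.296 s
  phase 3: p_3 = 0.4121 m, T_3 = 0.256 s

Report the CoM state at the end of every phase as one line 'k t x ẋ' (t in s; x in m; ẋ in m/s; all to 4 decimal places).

phase 1: p=-0.1344, T=0.624, ωT=2.221502, cosh=4.664810, sinh=4.556364; start (x,ẋ)=(-0.118200, 0.132300) → end (x,ẋ)=(0.110493, 0.879936)
phase 2: p=0.1541, T=0.296, ωT=1.053790, cosh=1.608558, sinh=1.259943; start (x,ẋ)=(0.110493, 0.879936) → end (x,ẋ)=(0.395371, 1.219828)
phase 3: p=0.4121, T=0.256, ωT=0.911386, cosh=1.444867, sinh=1.042900; start (x,ẋ)=(0.395371, 1.219828) → end (x,ẋ)=(0.745267, 1.700377)

1 0.6240 0.1105 0.8799
2 0.9200 0.3954 1.2198
3 1.1760 0.7453 1.7004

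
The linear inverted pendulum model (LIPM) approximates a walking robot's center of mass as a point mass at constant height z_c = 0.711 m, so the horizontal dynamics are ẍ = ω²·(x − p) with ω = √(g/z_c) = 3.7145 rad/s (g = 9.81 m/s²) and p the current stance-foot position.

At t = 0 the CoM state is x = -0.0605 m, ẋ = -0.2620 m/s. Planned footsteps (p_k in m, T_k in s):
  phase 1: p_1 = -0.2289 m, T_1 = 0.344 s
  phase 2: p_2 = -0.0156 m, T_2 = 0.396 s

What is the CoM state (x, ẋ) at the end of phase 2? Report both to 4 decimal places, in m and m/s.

x = 0.2677, ẋ = 1.1776

phase 1: p=-0.2289, T=0.344, ωT=1.277788, cosh=1.933673, sinh=1.655020; start (x,ẋ)=(-0.060500, -0.262000) → end (x,ẋ)=(-0.020005, 0.528629)
phase 2: p=-0.0156, T=0.396, ωT=1.470942, cosh=2.291522, sinh=2.061813; start (x,ẋ)=(-0.020005, 0.528629) → end (x,ẋ)=(0.267732, 1.177626)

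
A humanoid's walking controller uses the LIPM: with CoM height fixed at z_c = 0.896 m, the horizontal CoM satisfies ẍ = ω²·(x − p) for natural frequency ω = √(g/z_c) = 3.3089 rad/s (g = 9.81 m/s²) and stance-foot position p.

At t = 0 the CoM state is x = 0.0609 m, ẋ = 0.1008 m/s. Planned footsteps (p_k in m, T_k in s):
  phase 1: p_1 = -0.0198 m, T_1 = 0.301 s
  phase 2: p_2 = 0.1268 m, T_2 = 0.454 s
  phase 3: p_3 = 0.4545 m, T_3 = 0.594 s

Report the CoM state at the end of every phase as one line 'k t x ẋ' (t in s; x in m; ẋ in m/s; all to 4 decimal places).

1 0.3010 0.1400 0.4672
2 0.7550 0.4592 1.1943
3 1.3490 1.7346 4.4009

phase 1: p=-0.0198, T=0.301, ωT=0.995979, cosh=1.538367, sinh=1.169006; start (x,ẋ)=(0.060900, 0.100800) → end (x,ẋ)=(0.139958, 0.467225)
phase 2: p=0.1268, T=0.454, ωT=1.502241, cosh=2.357186, sinh=2.134556; start (x,ẋ)=(0.139958, 0.467225) → end (x,ẋ)=(0.459221, 1.194272)
phase 3: p=0.4545, T=0.594, ωT=1.965487, cosh=3.639236, sinh=3.499149; start (x,ẋ)=(0.459221, 1.194272) → end (x,ẋ)=(1.734617, 4.400894)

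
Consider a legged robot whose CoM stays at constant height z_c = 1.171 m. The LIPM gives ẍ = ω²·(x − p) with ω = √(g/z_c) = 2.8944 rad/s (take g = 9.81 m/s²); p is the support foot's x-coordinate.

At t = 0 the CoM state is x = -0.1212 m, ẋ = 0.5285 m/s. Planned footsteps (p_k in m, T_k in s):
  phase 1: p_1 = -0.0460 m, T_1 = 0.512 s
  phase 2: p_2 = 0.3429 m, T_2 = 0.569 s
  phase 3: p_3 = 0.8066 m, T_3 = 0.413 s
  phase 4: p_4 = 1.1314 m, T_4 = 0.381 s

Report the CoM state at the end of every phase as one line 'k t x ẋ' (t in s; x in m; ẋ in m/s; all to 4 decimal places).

phase 1: p=-0.0460, T=0.512, ωT=1.481933, cosh=2.314321, sinh=2.087123; start (x,ẋ)=(-0.121200, 0.528500) → end (x,ẋ)=(0.161059, 0.768838)
phase 2: p=0.3429, T=0.569, ωT=1.646914, cosh=2.691789, sinh=2.499145; start (x,ẋ)=(0.161059, 0.768838) → end (x,ẋ)=(0.517269, 0.754199)
phase 3: p=0.8066, T=0.413, ωT=1.195387, cosh=1.803712, sinh=1.501125; start (x,ẋ)=(0.517269, 0.754199) → end (x,ẋ)=(0.675882, 0.103258)
phase 4: p=1.1314, T=0.381, ωT=1.102766, cosh=1.672220, sinh=1.340268; start (x,ẋ)=(0.675882, 0.103258) → end (x,ẋ)=(0.417488, -1.594409)

1 0.5120 0.1611 0.7688
2 1.0810 0.5173 0.7542
3 1.4940 0.6759 0.1033
4 1.8750 0.4175 -1.5944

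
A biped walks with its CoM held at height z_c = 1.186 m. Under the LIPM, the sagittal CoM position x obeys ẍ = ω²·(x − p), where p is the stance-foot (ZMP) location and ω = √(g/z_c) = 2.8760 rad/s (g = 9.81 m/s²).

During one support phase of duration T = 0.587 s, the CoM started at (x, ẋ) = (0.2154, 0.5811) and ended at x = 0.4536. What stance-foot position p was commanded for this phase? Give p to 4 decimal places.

p = 0.3766

ωT = 2.8760·0.587 = 1.688212; cosh(ωT) = 2.797325, sinh(ωT) = 2.612475
x(T) = p + (x₀−p)·cosh(ωT) + (ẋ₀/ω)·sinh(ωT) ⇒ p·(1 − cosh) = x(T) − x₀·cosh − (ẋ₀/ω)·sinh
numerator   = 0.4536 − (0.2154)·2.797325 − (0.5811/2.8760)·2.612475 = -0.676798
denominator = 1 − 2.797325 = -1.797325
p = -0.676798 / -1.797325 = 0.3766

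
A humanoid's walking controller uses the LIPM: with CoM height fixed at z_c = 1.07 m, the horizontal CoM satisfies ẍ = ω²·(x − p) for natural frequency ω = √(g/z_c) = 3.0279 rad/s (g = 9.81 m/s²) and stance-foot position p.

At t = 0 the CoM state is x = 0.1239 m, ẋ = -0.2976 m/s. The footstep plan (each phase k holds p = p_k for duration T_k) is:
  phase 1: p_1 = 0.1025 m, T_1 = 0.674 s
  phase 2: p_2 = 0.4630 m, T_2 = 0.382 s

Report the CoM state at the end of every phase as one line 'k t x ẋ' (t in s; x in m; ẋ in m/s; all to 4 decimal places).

phase 1: p=0.1025, T=0.674, ωT=2.040805, cosh=3.913362, sinh=3.783438; start (x,ẋ)=(0.123900, -0.297600) → end (x,ẋ)=(-0.185613, -0.919461)
phase 2: p=0.4630, T=0.382, ωT=1.156658, cosh=1.746913, sinh=1.432377; start (x,ẋ)=(-0.185613, -0.919461) → end (x,ẋ)=(-1.105030, -4.419313)

1 0.6740 -0.1856 -0.9195
2 1.0560 -1.1050 -4.4193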